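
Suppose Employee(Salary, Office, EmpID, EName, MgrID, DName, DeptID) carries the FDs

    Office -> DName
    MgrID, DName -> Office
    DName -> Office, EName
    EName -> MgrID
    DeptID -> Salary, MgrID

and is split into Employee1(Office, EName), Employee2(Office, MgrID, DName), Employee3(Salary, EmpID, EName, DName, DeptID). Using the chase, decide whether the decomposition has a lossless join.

Yes

Chase test. Columns are Salary, Office, EmpID, EName, MgrID, DName, DeptID; row i has aⱼ where attribute j ∈ Employeei, else bᵢⱼ.
Initial tableau (one row per fragment):
  row 1: b11 a2 b13 a4 b15 b16 b17
  row 2: b21 a2 b23 b24 a5 a6 b27
  row 3: a1 b32 a3 a4 b35 a6 a7
Rows 1 and 2 agree on Office; apply Office→DName and equate their DName entries.
Rows 1 and 2 agree on DName; apply DName→Office, EName and equate their Office, EName entries.
Rows 1 and 3 agree on DName; apply DName→Office, EName and equate their Office, EName entries.
Rows 1 and 2 agree on EName; apply EName→MgrID and equate their MgrID entries.
Rows 1 and 3 agree on EName; apply EName→MgrID and equate their MgrID entries.
Row 3 is now all distinguished symbols — the join is lossless.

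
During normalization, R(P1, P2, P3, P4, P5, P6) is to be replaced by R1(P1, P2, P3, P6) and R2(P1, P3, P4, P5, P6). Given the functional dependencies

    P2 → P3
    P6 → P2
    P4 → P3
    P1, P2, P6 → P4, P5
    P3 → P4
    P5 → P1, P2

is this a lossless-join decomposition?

Yes

Common attributes: R1 ∩ R2 = {P1, P3, P6}.
Closure of {P1, P3, P6}: P6 → P2 applies, adding P2; P1, P2, P6 → P4, P5 applies, adding P4, P5. So (P1, P3, P6)⁺ = {P1, P2, P3, P4, P5, P6}.
This closure contains every attribute of R1, so R1 ∩ R2 → R1. The join is lossless.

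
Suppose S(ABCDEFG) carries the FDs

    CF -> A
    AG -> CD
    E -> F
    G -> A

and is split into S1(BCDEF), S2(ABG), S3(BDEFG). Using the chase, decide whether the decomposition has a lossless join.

No

Chase test. Columns are ABCDEFG; row i has aⱼ where attribute j ∈ Si, else bᵢⱼ.
Initial tableau (one row per fragment):
  row 1: b11 a2 a3 a4 a5 a6 b17
  row 2: a1 a2 b23 b24 b25 b26 a7
  row 3: b31 a2 b33 a4 a5 a6 a7
Rows 2 and 3 agree on G; apply G→A and equate their A entries.
Rows 2 and 3 agree on AG; apply AG→CD and equate their CD entries.
No row becomes fully distinguished — the join is lossy.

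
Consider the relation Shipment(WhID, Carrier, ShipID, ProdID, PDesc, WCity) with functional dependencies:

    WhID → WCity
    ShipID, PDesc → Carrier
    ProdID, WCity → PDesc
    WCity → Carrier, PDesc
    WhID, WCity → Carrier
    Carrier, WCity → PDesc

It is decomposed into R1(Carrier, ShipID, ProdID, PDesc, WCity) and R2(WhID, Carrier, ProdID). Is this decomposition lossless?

No

Common attributes: R1 ∩ R2 = {Carrier, ProdID}.
No dependency enlarges {Carrier, ProdID}, so (Carrier, ProdID)⁺ = {Carrier, ProdID}.
The closure contains neither all of R1 = {Carrier, ShipID, ProdID, PDesc, WCity} nor all of R2 = {WhID, Carrier, ProdID}, so the common attributes are not a superkey of either fragment. The join is lossy.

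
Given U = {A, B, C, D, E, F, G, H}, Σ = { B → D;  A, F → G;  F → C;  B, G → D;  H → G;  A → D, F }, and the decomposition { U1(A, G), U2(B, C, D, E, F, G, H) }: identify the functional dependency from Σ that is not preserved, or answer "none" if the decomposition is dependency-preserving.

A → D, F

Check A → D, F: no single fragment contains all of {A, D, F}, and the restricted closure of {A} across the fragments never reaches {D, F}.
B → D is preserved.
A, F → G is preserved.
F → C is preserved.
B, G → D is preserved.
H → G is preserved.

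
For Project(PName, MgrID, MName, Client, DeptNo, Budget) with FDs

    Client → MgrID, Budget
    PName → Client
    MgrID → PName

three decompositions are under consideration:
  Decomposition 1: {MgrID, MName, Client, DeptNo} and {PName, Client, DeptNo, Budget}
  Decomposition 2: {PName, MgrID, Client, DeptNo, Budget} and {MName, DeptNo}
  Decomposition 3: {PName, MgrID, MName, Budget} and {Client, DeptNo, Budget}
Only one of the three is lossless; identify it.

Decomposition 1: common = {Client, DeptNo}, closure = {PName, MgrID, Client, DeptNo, Budget} → lossless.
Decomposition 2: common = {DeptNo}, closure = {DeptNo} → lossy.
Decomposition 3: common = {Budget}, closure = {Budget} → lossy.

Decomposition 1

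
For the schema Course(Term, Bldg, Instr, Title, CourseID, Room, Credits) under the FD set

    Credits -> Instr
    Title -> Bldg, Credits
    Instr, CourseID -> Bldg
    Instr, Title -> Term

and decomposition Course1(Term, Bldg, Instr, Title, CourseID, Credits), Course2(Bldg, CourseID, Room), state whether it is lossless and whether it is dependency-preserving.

Lossless test: (Bldg, CourseID)⁺ = {Bldg, CourseID}, which is a superkey of neither fragment — lossy.
Dependency preservation: every FD's attributes lie within a single fragment, so each can be enforced locally — preserved.

lossy but dependency-preserving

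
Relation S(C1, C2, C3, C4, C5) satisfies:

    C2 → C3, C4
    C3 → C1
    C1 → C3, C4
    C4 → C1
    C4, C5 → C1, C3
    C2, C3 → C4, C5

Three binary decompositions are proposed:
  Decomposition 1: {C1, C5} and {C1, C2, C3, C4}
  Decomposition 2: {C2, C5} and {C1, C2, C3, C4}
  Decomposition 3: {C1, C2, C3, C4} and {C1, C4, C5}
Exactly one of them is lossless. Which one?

Decomposition 2

Decomposition 1: common = {C1}, closure = {C1, C3, C4} → lossy.
Decomposition 2: common = {C2}, closure = {C1, C2, C3, C4, C5} → lossless.
Decomposition 3: common = {C1, C4}, closure = {C1, C3, C4} → lossy.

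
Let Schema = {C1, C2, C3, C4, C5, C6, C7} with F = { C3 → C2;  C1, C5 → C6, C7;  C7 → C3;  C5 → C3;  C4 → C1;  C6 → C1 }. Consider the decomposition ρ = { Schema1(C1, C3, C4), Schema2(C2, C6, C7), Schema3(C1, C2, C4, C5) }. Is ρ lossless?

No

Chase test. Columns are C1, C2, C3, C4, C5, C6, C7; row i has aⱼ where attribute j ∈ Schemai, else bᵢⱼ.
Initial tableau (one row per fragment):
  row 1: a1 b12 a3 a4 b15 b16 b17
  row 2: b21 a2 b23 b24 b25 a6 a7
  row 3: a1 a2 b33 a4 a5 b36 b37
No row becomes fully distinguished — the join is lossy.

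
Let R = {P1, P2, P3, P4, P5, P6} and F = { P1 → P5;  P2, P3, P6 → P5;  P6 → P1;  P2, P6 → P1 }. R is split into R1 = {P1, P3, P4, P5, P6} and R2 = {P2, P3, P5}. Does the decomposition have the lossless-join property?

Common attributes: R1 ∩ R2 = {P3, P5}.
No dependency enlarges {P3, P5}, so (P3, P5)⁺ = {P3, P5}.
The closure contains neither all of R1 = {P1, P3, P4, P5, P6} nor all of R2 = {P2, P3, P5}, so the common attributes are not a superkey of either fragment. The join is lossy.

No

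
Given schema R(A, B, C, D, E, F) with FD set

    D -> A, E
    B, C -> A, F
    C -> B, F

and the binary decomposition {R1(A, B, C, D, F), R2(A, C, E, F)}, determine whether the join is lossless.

Common attributes: R1 ∩ R2 = {A, C, F}.
Closure of {A, C, F}: C → B, F applies, adding B. So (A, C, F)⁺ = {A, B, C, F}.
The closure contains neither all of R1 = {A, B, C, D, F} nor all of R2 = {A, C, E, F}, so the common attributes are not a superkey of either fragment. The join is lossy.

No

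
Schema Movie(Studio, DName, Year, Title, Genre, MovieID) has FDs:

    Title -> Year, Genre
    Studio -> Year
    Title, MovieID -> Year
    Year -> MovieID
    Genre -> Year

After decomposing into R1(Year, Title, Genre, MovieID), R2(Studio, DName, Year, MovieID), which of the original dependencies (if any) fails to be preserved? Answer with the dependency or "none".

Title → Year, Genre lies within R1.
Studio → Year lies within R2.
Title, MovieID → Year lies within R1.
Year → MovieID lies within R1.
Genre → Year lies within R1.
Every dependency is enforceable on the fragments, so the decomposition is dependency-preserving.

none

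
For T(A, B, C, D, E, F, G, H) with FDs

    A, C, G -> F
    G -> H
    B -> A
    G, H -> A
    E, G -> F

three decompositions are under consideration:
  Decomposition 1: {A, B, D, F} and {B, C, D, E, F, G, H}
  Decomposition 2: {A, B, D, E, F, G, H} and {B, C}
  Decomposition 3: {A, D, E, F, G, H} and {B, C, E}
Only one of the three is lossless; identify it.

Decomposition 1: common = {B, D, F}, closure = {A, B, D, F} → lossless.
Decomposition 2: common = {B}, closure = {A, B} → lossy.
Decomposition 3: common = {E}, closure = {E} → lossy.

Decomposition 1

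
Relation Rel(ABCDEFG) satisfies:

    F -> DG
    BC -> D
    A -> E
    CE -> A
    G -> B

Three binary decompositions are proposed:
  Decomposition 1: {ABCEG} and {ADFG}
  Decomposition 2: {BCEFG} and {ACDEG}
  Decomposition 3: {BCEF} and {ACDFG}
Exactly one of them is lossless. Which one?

Decomposition 1: common = {AG}, closure = {ABEG} → lossy.
Decomposition 2: common = {CEG}, closure = {ABCDEG} → lossless.
Decomposition 3: common = {CF}, closure = {BCDFG} → lossy.

Decomposition 2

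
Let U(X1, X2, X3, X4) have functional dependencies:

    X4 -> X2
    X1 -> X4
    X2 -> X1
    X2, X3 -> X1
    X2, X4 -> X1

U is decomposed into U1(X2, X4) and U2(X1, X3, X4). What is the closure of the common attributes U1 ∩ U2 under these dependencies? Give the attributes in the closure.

X1, X2, X4

U1 ∩ U2 = {X4}.
X4 → X2 applies, adding X2
X2 → X1 applies, adding X1
Closure: {X1, X2, X4}.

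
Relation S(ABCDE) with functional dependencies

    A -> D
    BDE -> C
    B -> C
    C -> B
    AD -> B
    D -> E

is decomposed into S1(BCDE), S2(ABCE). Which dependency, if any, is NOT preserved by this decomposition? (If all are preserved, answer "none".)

Check A → D: no single fragment contains all of {AD}, and the restricted closure of {A} across the fragments never reaches {D}.
BDE → C is preserved.
B → C is preserved.
C → B is preserved.
AD → B is preserved.
D → E is preserved.

A -> D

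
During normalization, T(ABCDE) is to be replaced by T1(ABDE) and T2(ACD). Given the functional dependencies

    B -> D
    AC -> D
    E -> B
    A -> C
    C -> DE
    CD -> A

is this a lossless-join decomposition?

Yes

Common attributes: T1 ∩ T2 = {AD}.
Closure of {AD}: A → C applies, adding C; C → DE applies, adding E; E → B applies, adding B. So (AD)⁺ = {ABCDE}.
This closure contains every attribute of T1, so T1 ∩ T2 → T1. The join is lossless.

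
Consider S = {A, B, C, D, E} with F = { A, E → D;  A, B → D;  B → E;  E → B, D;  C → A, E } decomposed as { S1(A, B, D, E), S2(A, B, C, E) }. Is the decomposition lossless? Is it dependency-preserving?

Lossless test: (A, B, E)⁺ = {A, B, D, E}, which contains all of one fragment — lossless.
Dependency preservation: every FD's attributes lie within a single fragment, so each can be enforced locally — preserved.

lossless and dependency-preserving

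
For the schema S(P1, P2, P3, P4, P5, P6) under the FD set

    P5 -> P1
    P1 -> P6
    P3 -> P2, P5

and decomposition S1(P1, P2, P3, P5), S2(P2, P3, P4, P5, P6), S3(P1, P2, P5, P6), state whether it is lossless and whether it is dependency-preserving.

Lossless test (chase): Rows 1 and 2 agree on P5; apply P5→P1 and equate their P1 entries. Rows 1 and 2 agree on P1; apply P1→P6 and equate their P6 entries. Row 2 is now all distinguished symbols — the join is lossless.
Dependency preservation: every FD's attributes lie within a single fragment, so each can be enforced locally — preserved.

lossless and dependency-preserving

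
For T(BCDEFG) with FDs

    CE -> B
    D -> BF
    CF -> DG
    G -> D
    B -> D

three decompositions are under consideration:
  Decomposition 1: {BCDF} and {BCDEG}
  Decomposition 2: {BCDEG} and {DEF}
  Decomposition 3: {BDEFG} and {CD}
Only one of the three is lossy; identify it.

Decomposition 1: common = {BCD}, closure = {BCDFG} → lossless.
Decomposition 2: common = {DE}, closure = {BDEF} → lossless.
Decomposition 3: common = {D}, closure = {BDF} → lossy.

Decomposition 3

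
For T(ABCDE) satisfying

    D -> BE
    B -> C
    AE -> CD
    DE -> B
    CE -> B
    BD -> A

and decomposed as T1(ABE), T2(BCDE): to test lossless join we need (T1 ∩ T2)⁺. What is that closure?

T1 ∩ T2 = {BE}.
B → C applies, adding C
Closure: {BCE}.

BCE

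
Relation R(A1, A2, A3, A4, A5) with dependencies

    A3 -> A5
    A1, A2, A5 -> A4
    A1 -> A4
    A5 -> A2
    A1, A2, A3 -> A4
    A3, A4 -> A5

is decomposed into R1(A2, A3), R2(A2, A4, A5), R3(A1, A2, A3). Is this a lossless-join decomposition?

Chase test. Columns are A1, A2, A3, A4, A5; row i has aⱼ where attribute j ∈ Ri, else bᵢⱼ.
Initial tableau (one row per fragment):
  row 1: b11 a2 a3 b14 b15
  row 2: b21 a2 b23 a4 a5
  row 3: a1 a2 a3 b34 b35
Rows 1 and 3 agree on A3; apply A3→A5 and equate their A5 entries.
No row becomes fully distinguished — the join is lossy.

No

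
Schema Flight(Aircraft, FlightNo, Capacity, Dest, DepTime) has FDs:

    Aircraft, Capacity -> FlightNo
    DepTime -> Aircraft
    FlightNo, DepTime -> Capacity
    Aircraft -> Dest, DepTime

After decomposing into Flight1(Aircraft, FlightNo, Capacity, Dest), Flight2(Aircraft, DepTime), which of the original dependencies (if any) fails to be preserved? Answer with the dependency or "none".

none

Aircraft, Capacity → FlightNo lies within Flight1.
DepTime → Aircraft lies within Flight2.
FlightNo, DepTime → Capacity: restricted closure across fragments reaches Capacity.
Aircraft → Dest, DepTime: restricted closure across fragments reaches Dest, DepTime.
Every dependency is enforceable on the fragments, so the decomposition is dependency-preserving.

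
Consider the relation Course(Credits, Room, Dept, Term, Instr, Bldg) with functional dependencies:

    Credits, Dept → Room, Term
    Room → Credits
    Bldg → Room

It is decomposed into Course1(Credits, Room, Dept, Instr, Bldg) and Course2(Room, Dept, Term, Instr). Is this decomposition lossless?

Common attributes: Course1 ∩ Course2 = {Room, Dept, Instr}.
Closure of {Room, Dept, Instr}: Room → Credits applies, adding Credits; Credits, Dept → Room, Term applies, adding Term. So (Room, Dept, Instr)⁺ = {Credits, Room, Dept, Term, Instr}.
This closure contains every attribute of Course2, so Course1 ∩ Course2 → Course2. The join is lossless.

Yes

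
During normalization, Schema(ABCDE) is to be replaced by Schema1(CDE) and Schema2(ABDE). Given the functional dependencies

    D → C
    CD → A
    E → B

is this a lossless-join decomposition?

Common attributes: Schema1 ∩ Schema2 = {DE}.
Closure of {DE}: D → C applies, adding C; CD → A applies, adding A; E → B applies, adding B. So (DE)⁺ = {ABCDE}.
This closure contains every attribute of Schema1, so Schema1 ∩ Schema2 → Schema1. The join is lossless.

Yes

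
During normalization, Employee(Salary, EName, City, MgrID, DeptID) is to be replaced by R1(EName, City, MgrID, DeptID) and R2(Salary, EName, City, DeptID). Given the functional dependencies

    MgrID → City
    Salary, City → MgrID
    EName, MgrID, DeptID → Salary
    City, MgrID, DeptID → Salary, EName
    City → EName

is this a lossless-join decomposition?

Common attributes: R1 ∩ R2 = {EName, City, DeptID}.
No dependency enlarges {EName, City, DeptID}, so (EName, City, DeptID)⁺ = {EName, City, DeptID}.
The closure contains neither all of R1 = {EName, City, MgrID, DeptID} nor all of R2 = {Salary, EName, City, DeptID}, so the common attributes are not a superkey of either fragment. The join is lossy.

No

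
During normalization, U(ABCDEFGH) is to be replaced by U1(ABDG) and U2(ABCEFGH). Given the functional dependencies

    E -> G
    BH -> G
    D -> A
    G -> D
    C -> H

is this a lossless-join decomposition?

Common attributes: U1 ∩ U2 = {ABG}.
Closure of {ABG}: G → D applies, adding D. So (ABG)⁺ = {ABDG}.
This closure contains every attribute of U1, so U1 ∩ U2 → U1. The join is lossless.

Yes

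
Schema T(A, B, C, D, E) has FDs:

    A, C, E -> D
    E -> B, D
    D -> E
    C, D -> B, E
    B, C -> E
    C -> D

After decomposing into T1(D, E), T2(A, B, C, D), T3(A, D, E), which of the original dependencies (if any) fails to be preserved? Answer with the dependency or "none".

none

A, C, E → D: restricted closure across fragments reaches D.
E → B, D: restricted closure across fragments reaches B, D.
D → E lies within T1.
C, D → B, E: restricted closure across fragments reaches B, E.
B, C → E: restricted closure across fragments reaches E.
C → D lies within T2.
Every dependency is enforceable on the fragments, so the decomposition is dependency-preserving.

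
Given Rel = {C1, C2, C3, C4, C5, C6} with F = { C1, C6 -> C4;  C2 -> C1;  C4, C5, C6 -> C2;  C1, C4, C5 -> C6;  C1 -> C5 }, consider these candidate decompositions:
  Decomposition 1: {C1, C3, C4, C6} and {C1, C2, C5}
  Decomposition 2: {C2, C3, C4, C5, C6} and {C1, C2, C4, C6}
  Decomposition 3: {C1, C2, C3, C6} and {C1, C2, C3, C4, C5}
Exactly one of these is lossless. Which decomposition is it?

Decomposition 2

Decomposition 1: common = {C1}, closure = {C1, C5} → lossy.
Decomposition 2: common = {C2, C4, C6}, closure = {C1, C2, C4, C5, C6} → lossless.
Decomposition 3: common = {C1, C2, C3}, closure = {C1, C2, C3, C5} → lossy.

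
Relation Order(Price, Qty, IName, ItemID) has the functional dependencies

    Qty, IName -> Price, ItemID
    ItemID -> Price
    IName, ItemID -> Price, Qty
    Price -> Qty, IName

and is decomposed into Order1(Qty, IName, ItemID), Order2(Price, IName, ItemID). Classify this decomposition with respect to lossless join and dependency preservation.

lossless and dependency-preserving

Lossless test: (IName, ItemID)⁺ = {Price, Qty, IName, ItemID}, which contains all of one fragment — lossless.
Dependency preservation: Qty, IName → Price, ItemID; IName, ItemID → Price, Qty; Price → Qty, IName are not contained in any single fragment, but the restricted closure of each left-hand side across the fragments still reaches the right-hand side; the remaining FDs each lie inside some fragment. All dependencies are preserved.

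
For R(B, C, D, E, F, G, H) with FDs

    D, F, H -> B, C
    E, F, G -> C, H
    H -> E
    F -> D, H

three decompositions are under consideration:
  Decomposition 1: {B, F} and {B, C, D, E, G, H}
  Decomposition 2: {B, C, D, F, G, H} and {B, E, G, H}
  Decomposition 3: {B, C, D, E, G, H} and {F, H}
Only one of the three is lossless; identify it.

Decomposition 2

Decomposition 1: common = {B}, closure = {B} → lossy.
Decomposition 2: common = {B, G, H}, closure = {B, E, G, H} → lossless.
Decomposition 3: common = {H}, closure = {E, H} → lossy.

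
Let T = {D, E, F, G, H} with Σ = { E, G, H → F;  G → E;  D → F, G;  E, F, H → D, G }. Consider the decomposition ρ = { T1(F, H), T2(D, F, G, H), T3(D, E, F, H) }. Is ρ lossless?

Yes

Chase test. Columns are D, E, F, G, H; row i has aⱼ where attribute j ∈ Ti, else bᵢⱼ.
Initial tableau (one row per fragment):
  row 1: b11 b12 a3 b14 a5
  row 2: a1 b22 a3 a4 a5
  row 3: a1 a2 a3 b34 a5
Rows 2 and 3 agree on D; apply D→F, G and equate their F, G entries.
Rows 2 and 3 agree on G; apply G→E and equate their E entries.
Row 2 is now all distinguished symbols — the join is lossless.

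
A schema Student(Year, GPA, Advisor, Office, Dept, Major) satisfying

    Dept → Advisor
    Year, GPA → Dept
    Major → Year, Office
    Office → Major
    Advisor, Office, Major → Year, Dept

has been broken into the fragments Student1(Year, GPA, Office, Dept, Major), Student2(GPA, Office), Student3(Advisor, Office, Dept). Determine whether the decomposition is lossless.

Yes

Chase test. Columns are Year, GPA, Advisor, Office, Dept, Major; row i has aⱼ where attribute j ∈ Studenti, else bᵢⱼ.
Initial tableau (one row per fragment):
  row 1: a1 a2 b13 a4 a5 a6
  row 2: b21 a2 b23 a4 b25 b26
  row 3: b31 b32 a3 a4 a5 b36
Rows 1 and 3 agree on Dept; apply Dept→Advisor and equate their Advisor entries.
Rows 1 and 2 agree on Office; apply Office→Major and equate their Major entries.
Rows 1 and 3 agree on Office; apply Office→Major and equate their Major entries.
Rows 1 and 3 agree on Advisor, Office, Major; apply Advisor, Office, Major→Year, Dept and equate their Year, Dept entries.
Rows 1 and 2 agree on Major; apply Major→Year, Office and equate their Year, Office entries.
Rows 1 and 2 agree on Year, GPA; apply Year, GPA→Dept and equate their Dept entries.
Rows 1 and 2 agree on Dept; apply Dept→Advisor and equate their Advisor entries.
Row 1 is now all distinguished symbols — the join is lossless.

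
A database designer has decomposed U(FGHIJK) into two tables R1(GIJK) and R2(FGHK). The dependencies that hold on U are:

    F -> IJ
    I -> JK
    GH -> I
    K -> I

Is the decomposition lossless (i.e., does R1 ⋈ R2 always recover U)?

Yes

Common attributes: R1 ∩ R2 = {GK}.
Closure of {GK}: K → I applies, adding I; I → JK applies, adding J. So (GK)⁺ = {GIJK}.
This closure contains every attribute of R1, so R1 ∩ R2 → R1. The join is lossless.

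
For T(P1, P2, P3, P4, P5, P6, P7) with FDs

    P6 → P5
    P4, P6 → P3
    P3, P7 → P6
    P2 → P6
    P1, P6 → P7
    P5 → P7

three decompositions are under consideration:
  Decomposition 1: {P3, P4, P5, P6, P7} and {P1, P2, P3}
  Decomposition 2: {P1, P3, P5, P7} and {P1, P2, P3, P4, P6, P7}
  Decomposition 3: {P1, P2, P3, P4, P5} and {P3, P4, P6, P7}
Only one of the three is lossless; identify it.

Decomposition 2

Decomposition 1: common = {P3}, closure = {P3} → lossy.
Decomposition 2: common = {P1, P3, P7}, closure = {P1, P3, P5, P6, P7} → lossless.
Decomposition 3: common = {P3, P4}, closure = {P3, P4} → lossy.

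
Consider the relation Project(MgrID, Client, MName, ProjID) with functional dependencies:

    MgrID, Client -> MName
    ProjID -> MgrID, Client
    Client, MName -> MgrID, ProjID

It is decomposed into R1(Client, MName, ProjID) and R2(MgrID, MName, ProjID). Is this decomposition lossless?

Common attributes: R1 ∩ R2 = {MName, ProjID}.
Closure of {MName, ProjID}: ProjID → MgrID, Client applies, adding MgrID, Client. So (MName, ProjID)⁺ = {MgrID, Client, MName, ProjID}.
This closure contains every attribute of R1, so R1 ∩ R2 → R1. The join is lossless.

Yes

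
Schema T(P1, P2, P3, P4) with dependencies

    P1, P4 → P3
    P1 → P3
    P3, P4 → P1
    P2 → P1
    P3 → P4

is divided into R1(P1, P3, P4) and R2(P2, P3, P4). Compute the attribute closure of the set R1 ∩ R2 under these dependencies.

P1, P3, P4

R1 ∩ R2 = {P3, P4}.
P3, P4 → P1 applies, adding P1
Closure: {P1, P3, P4}.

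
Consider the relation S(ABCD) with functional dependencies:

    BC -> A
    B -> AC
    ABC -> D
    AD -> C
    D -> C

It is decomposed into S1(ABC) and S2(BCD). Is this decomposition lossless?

Yes

Common attributes: S1 ∩ S2 = {BC}.
Closure of {BC}: BC → A applies, adding A; ABC → D applies, adding D. So (BC)⁺ = {ABCD}.
This closure contains every attribute of S1, so S1 ∩ S2 → S1. The join is lossless.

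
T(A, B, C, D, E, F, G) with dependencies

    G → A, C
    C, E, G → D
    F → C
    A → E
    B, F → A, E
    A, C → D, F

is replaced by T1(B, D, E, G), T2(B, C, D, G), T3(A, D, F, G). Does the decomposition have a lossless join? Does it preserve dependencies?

Lossless test (chase): Rows 1 and 2 agree on G; apply G→A, C and equate their A, C entries. Rows 1 and 3 agree on G; apply G→A, C and equate their A, C entries. Rows 1 and 2 agree on A; apply A→E and equate their E entries. Rows 1 and 3 agree on A; apply A→E and equate their E entries. Rows 1 and 2 agree on A, C; apply A, C→D, F and equate their D, F entries. Rows 1 and 3 agree on A, C; apply A, C→D, F and equate their D, F entries. Row 1 is now all distinguished symbols — the join is lossless.
Dependency preservation: the restricted closure of {F} across the fragments never reaches {C}, so F → C cannot be enforced without a join — not preserved.

lossless but not dependency-preserving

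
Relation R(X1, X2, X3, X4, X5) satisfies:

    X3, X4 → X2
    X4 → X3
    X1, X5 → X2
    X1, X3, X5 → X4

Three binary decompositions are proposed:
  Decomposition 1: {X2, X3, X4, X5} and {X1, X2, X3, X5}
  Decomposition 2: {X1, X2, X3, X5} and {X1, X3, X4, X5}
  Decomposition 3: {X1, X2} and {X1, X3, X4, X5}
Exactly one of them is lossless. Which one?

Decomposition 2

Decomposition 1: common = {X2, X3, X5}, closure = {X2, X3, X5} → lossy.
Decomposition 2: common = {X1, X3, X5}, closure = {X1, X2, X3, X4, X5} → lossless.
Decomposition 3: common = {X1}, closure = {X1} → lossy.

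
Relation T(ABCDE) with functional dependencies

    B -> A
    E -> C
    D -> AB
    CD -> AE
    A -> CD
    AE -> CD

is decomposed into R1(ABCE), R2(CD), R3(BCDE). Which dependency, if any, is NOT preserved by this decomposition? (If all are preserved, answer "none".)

B → A lies within R1.
E → C lies within R1.
D → AB: restricted closure across fragments reaches AB.
CD → AE: restricted closure across fragments reaches AE.
A → CD: restricted closure across fragments reaches CD.
AE → CD: restricted closure across fragments reaches CD.
Every dependency is enforceable on the fragments, so the decomposition is dependency-preserving.

none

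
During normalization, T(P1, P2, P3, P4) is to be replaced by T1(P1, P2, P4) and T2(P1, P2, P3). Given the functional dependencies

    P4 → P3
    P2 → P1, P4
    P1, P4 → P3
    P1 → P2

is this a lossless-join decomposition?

Yes

Common attributes: T1 ∩ T2 = {P1, P2}.
Closure of {P1, P2}: P2 → P1, P4 applies, adding P4; P1, P4 → P3 applies, adding P3. So (P1, P2)⁺ = {P1, P2, P3, P4}.
This closure contains every attribute of T1, so T1 ∩ T2 → T1. The join is lossless.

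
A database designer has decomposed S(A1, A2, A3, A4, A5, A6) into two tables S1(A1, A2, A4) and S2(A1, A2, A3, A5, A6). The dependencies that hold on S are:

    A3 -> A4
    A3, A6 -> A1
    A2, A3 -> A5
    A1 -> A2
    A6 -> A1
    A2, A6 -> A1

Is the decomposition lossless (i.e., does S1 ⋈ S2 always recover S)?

Common attributes: S1 ∩ S2 = {A1, A2}.
No dependency enlarges {A1, A2}, so (A1, A2)⁺ = {A1, A2}.
The closure contains neither all of S1 = {A1, A2, A4} nor all of S2 = {A1, A2, A3, A5, A6}, so the common attributes are not a superkey of either fragment. The join is lossy.

No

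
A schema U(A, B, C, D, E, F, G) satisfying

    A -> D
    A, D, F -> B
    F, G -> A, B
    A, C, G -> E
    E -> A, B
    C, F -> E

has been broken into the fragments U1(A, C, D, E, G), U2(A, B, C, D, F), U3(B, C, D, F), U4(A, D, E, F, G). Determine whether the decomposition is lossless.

Chase test. Columns are A, B, C, D, E, F, G; row i has aⱼ where attribute j ∈ Ui, else bᵢⱼ.
Initial tableau (one row per fragment):
  row 1: a1 b12 a3 a4 a5 b16 a7
  row 2: a1 a2 a3 a4 b25 a6 b27
  row 3: b31 a2 a3 a4 b35 a6 b37
  row 4: a1 b42 b43 a4 a5 a6 a7
Rows 2 and 4 agree on A, D, F; apply A, D, F→B and equate their B entries.
Rows 1 and 4 agree on E; apply E→A, B and equate their A, B entries.
Rows 2 and 3 agree on C, F; apply C, F→E and equate their E entries.
Rows 2 and 3 agree on E; apply E→A, B and equate their A, B entries.
No row becomes fully distinguished — the join is lossy.

No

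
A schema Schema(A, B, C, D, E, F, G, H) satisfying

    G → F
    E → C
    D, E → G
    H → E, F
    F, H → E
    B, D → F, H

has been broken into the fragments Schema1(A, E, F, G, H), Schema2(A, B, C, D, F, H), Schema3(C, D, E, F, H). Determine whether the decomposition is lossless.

Chase test. Columns are A, B, C, D, E, F, G, H; row i has aⱼ where attribute j ∈ Schemai, else bᵢⱼ.
Initial tableau (one row per fragment):
  row 1: a1 b12 b13 b14 a5 a6 a7 a8
  row 2: a1 a2 a3 a4 b25 a6 b27 a8
  row 3: b31 b32 a3 a4 a5 a6 b37 a8
Rows 1 and 3 agree on E; apply E→C and equate their C entries.
Rows 1 and 2 agree on H; apply H→E, F and equate their E, F entries.
Rows 2 and 3 agree on D, E; apply D, E→G and equate their G entries.
No row becomes fully distinguished — the join is lossy.

No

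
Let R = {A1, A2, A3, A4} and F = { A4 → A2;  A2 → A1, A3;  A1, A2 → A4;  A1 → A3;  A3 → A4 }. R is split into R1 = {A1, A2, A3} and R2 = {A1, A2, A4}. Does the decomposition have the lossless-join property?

Yes

Common attributes: R1 ∩ R2 = {A1, A2}.
Closure of {A1, A2}: A2 → A1, A3 applies, adding A3; A1, A2 → A4 applies, adding A4. So (A1, A2)⁺ = {A1, A2, A3, A4}.
This closure contains every attribute of R1, so R1 ∩ R2 → R1. The join is lossless.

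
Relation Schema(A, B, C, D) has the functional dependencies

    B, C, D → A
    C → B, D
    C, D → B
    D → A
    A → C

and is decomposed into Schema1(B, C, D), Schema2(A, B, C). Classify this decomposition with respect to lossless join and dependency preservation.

Lossless test: (B, C)⁺ = {A, B, C, D}, which contains all of one fragment — lossless.
Dependency preservation: B, C, D → A; D → A are not contained in any single fragment, but the restricted closure of each left-hand side across the fragments still reaches the right-hand side; the remaining FDs each lie inside some fragment. All dependencies are preserved.

lossless and dependency-preserving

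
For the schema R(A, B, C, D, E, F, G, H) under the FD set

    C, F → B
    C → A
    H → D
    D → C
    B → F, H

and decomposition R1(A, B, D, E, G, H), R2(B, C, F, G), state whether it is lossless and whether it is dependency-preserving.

Lossless test: (B, G)⁺ = {A, B, C, D, F, G, H}, which contains all of one fragment — lossless.
Dependency preservation: the restricted closure of {C} across the fragments never reaches {A}, so C → A cannot be enforced without a join — not preserved.

lossless but not dependency-preserving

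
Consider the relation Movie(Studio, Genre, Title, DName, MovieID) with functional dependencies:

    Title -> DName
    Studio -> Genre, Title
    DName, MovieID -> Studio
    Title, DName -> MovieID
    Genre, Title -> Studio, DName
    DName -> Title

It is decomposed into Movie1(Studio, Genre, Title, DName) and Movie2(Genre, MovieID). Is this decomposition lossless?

Common attributes: Movie1 ∩ Movie2 = {Genre}.
No dependency enlarges {Genre}, so (Genre)⁺ = {Genre}.
The closure contains neither all of Movie1 = {Studio, Genre, Title, DName} nor all of Movie2 = {Genre, MovieID}, so the common attributes are not a superkey of either fragment. The join is lossy.

No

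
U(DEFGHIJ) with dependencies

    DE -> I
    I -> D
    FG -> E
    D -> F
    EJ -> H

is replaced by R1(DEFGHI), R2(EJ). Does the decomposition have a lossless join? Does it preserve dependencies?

Lossless test: (E)⁺ = {E}, which is a superkey of neither fragment — lossy.
Dependency preservation: the restricted closure of {EJ} across the fragments never reaches {H}, so EJ → H cannot be enforced without a join — not preserved.

lossy and not dependency-preserving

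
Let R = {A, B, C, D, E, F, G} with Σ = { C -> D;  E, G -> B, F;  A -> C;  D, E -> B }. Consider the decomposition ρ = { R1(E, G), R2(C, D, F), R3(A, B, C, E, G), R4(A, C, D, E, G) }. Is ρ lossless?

Chase test. Columns are A, B, C, D, E, F, G; row i has aⱼ where attribute j ∈ Ri, else bᵢⱼ.
Initial tableau (one row per fragment):
  row 1: b11 b12 b13 b14 a5 b16 a7
  row 2: b21 b22 a3 a4 b25 a6 b27
  row 3: a1 a2 a3 b34 a5 b36 a7
  row 4: a1 b42 a3 a4 a5 b46 a7
Rows 2 and 3 agree on C; apply C→D and equate their D entries.
Rows 1 and 3 agree on E, G; apply E, G→B, F and equate their B, F entries.
Rows 1 and 4 agree on E, G; apply E, G→B, F and equate their B, F entries.
No row becomes fully distinguished — the join is lossy.

No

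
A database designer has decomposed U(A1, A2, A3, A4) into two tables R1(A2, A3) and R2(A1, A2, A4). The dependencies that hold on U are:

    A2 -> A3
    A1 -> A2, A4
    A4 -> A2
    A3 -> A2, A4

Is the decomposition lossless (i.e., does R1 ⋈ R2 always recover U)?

Common attributes: R1 ∩ R2 = {A2}.
Closure of {A2}: A2 → A3 applies, adding A3; A3 → A2, A4 applies, adding A4. So (A2)⁺ = {A2, A3, A4}.
This closure contains every attribute of R1, so R1 ∩ R2 → R1. The join is lossless.

Yes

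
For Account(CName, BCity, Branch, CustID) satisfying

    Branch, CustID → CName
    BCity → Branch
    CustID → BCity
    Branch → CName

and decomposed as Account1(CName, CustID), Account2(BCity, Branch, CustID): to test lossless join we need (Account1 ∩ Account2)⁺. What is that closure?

Account1 ∩ Account2 = {CustID}.
CustID → BCity applies, adding BCity
BCity → Branch applies, adding Branch
Branch → CName applies, adding CName
Closure: {CName, BCity, Branch, CustID}.

CName, BCity, Branch, CustID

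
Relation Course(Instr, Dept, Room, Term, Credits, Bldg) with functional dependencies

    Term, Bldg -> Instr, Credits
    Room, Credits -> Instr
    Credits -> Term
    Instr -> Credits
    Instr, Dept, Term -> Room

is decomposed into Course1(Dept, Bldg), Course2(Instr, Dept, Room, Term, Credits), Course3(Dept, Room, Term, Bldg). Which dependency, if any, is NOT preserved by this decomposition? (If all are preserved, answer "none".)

Check Term, Bldg → Instr, Credits: no single fragment contains all of {Instr, Term, Credits, Bldg}, and the restricted closure of {Term, Bldg} across the fragments never reaches {Instr, Credits}.
Room, Credits → Instr is preserved.
Credits → Term is preserved.
Instr → Credits is preserved.
Instr, Dept, Term → Room is preserved.

Term, Bldg -> Instr, Credits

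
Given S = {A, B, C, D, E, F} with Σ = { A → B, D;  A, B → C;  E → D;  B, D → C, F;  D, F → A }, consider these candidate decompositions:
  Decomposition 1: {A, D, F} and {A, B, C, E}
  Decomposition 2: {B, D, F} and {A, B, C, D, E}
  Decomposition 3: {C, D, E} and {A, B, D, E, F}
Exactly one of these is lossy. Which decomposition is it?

Decomposition 3

Decomposition 1: common = {A}, closure = {A, B, C, D, F} → lossless.
Decomposition 2: common = {B, D}, closure = {A, B, C, D, F} → lossless.
Decomposition 3: common = {D, E}, closure = {D, E} → lossy.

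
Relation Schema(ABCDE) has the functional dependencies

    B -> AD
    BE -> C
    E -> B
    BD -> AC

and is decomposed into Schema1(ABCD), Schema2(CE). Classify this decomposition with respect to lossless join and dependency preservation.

lossy and not dependency-preserving

Lossless test: (C)⁺ = {C}, which is a superkey of neither fragment — lossy.
Dependency preservation: the restricted closure of {E} across the fragments never reaches {B}, so E → B cannot be enforced without a join — not preserved.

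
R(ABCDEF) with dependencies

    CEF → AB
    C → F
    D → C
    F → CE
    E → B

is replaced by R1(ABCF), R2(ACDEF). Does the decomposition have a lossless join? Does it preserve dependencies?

lossless but not dependency-preserving

Lossless test: (ACF)⁺ = {ABCEF}, which contains all of one fragment — lossless.
Dependency preservation: the restricted closure of {E} across the fragments never reaches {B}, so E → B cannot be enforced without a join — not preserved.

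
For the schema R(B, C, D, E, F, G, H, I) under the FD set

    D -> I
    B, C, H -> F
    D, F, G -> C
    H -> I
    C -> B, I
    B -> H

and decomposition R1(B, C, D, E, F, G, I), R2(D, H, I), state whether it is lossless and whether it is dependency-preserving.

lossy and not dependency-preserving

Lossless test: (D, I)⁺ = {D, I}, which is a superkey of neither fragment — lossy.
Dependency preservation: the restricted closure of {B} across the fragments never reaches {H}, so B → H cannot be enforced without a join — not preserved.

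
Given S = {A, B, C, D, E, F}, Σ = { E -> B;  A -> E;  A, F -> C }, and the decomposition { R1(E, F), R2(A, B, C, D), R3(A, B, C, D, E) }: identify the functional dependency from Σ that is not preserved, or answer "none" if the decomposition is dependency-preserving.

A, F -> C

Check A, F → C: no single fragment contains all of {A, C, F}, and the restricted closure of {A, F} across the fragments never reaches {C}.
E → B is preserved.
A → E is preserved.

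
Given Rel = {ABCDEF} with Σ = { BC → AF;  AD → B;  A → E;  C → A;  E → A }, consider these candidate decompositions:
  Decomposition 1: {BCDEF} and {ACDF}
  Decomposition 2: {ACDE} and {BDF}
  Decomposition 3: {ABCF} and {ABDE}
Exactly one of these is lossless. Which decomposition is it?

Decomposition 1

Decomposition 1: common = {CDF}, closure = {ABCDEF} → lossless.
Decomposition 2: common = {D}, closure = {D} → lossy.
Decomposition 3: common = {AB}, closure = {ABE} → lossy.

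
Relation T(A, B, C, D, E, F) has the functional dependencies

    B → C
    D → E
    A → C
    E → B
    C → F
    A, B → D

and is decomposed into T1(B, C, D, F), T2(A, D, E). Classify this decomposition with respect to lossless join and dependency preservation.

Lossless test: (D)⁺ = {B, C, D, E, F}, which contains all of one fragment — lossless.
Dependency preservation: the restricted closure of {A} across the fragments never reaches {C}, so A → C cannot be enforced without a join — not preserved.

lossless but not dependency-preserving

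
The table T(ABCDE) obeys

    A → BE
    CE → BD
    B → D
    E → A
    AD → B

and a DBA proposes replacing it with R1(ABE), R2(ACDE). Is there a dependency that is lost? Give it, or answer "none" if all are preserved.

B → D

Check B → D: no single fragment contains all of {BD}, and the restricted closure of {B} across the fragments never reaches {D}.
A → BE is preserved.
CE → BD is preserved.
E → A is preserved.
AD → B is preserved.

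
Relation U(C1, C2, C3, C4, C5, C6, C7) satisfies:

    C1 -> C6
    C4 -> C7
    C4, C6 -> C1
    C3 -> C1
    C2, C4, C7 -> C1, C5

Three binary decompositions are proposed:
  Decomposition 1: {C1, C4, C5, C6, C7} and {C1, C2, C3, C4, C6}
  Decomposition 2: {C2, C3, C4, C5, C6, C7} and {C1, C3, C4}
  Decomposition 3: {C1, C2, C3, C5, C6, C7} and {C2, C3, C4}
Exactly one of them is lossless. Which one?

Decomposition 2

Decomposition 1: common = {C1, C4, C6}, closure = {C1, C4, C6, C7} → lossy.
Decomposition 2: common = {C3, C4}, closure = {C1, C3, C4, C6, C7} → lossless.
Decomposition 3: common = {C2, C3}, closure = {C1, C2, C3, C6} → lossy.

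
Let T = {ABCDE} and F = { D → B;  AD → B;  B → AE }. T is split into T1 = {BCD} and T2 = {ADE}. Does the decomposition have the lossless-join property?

Yes

Common attributes: T1 ∩ T2 = {D}.
Closure of {D}: D → B applies, adding B; B → AE applies, adding AE. So (D)⁺ = {ABDE}.
This closure contains every attribute of T2, so T1 ∩ T2 → T2. The join is lossless.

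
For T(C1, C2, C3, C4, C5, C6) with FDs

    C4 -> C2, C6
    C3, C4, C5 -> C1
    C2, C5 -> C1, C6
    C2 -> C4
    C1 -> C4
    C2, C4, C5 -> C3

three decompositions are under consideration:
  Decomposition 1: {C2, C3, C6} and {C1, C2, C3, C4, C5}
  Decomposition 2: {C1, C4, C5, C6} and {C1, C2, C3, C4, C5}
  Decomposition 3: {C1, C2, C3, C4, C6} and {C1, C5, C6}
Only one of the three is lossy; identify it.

Decomposition 3

Decomposition 1: common = {C2, C3}, closure = {C2, C3, C4, C6} → lossless.
Decomposition 2: common = {C1, C4, C5}, closure = {C1, C2, C3, C4, C5, C6} → lossless.
Decomposition 3: common = {C1, C6}, closure = {C1, C2, C4, C6} → lossy.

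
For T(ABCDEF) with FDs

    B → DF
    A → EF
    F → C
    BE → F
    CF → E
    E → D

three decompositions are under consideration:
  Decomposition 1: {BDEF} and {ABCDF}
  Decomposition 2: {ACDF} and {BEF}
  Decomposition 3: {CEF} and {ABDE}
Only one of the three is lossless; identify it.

Decomposition 1

Decomposition 1: common = {BDF}, closure = {BCDEF} → lossless.
Decomposition 2: common = {F}, closure = {CDEF} → lossy.
Decomposition 3: common = {E}, closure = {DE} → lossy.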